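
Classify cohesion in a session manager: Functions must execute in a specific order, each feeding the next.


Reasoning: Output of one is input to next
Type: Sequential cohesion

Sequential cohesion


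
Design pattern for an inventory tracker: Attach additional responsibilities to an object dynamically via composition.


This matches the Decorator pattern

Decorator


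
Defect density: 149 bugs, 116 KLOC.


Defect density = defects / KLOC
Defect density = 149 / 116
Defect density = 1.284 defects/KLOC

1.284 defects/KLOC


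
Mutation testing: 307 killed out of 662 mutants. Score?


Mutation score = killed / total * 100
Mutation score = 307 / 662 * 100
Mutation score = 46.37%

46.37%


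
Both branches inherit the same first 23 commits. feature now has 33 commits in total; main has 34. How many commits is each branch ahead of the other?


Common ancestor: commit #23
feature commits after divergence: 33 - 23 = 10
main commits after divergence: 34 - 23 = 11
feature is 10 commits ahead of main
main is 11 commits ahead of feature

feature ahead: 10, main ahead: 11


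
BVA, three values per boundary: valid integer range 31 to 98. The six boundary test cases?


Range: [31, 98]
Boundaries: just below min, min, min+1, max-1, max, just above max
Values: [30, 31, 32, 97, 98, 99]

[30, 31, 32, 97, 98, 99]


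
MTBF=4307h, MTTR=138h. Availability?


Availability = MTBF / (MTBF + MTTR)
Availability = 4307 / (4307 + 138)
Availability = 4307 / 4445
Availability = 96.8954%

96.8954%


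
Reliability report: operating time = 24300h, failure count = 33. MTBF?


Formula: MTBF = Total operating time / Number of failures
MTBF = 24300 / 33
MTBF = 736.36 hours

736.36 hours


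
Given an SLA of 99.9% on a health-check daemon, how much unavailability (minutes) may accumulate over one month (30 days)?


Formula: allowed downtime = period * (100 - SLA) / 100
Period (month (30 days)) = 43200 minutes
Unavailability fraction = (100 - 99.9) / 100
Allowed downtime = 43200 * (100 - 99.9) / 100
Allowed downtime = 43.2 minutes

43.2 minutes


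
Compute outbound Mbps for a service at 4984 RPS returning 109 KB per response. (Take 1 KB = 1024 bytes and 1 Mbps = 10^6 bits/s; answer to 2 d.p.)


Formula: Mbps = payload_bytes * RPS * 8 / 1e6
Payload per request = 109 KB = 109 * 1024 = 111616 bytes
Total bytes/sec = 111616 * 4984 = 556294144
Total bits/sec = 556294144 * 8 = 4450353152
Mbps = 4450353152 / 1e6 = 4450.35

4450.35 Mbps


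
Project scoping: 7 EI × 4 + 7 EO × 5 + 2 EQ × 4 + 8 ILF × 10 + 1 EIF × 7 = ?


UFP = EI*4 + EO*5 + EQ*4 + ILF*10 + EIF*7
UFP = 7*4 + 7*5 + 2*4 + 8*10 + 1*7
UFP = 28 + 35 + 8 + 80 + 7
UFP = 158

158


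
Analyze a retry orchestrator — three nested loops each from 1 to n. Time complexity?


Reasoning: three levels of nesting over n
Complexity: O(n^3)

O(n^3)


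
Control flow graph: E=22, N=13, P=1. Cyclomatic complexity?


Formula: V(G) = E - N + 2P
V(G) = 22 - 13 + 2*1
V(G) = 9 + 2
V(G) = 11

11


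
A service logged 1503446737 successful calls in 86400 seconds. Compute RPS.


Formula: throughput = requests / seconds
throughput = 1503446737 / 86400
throughput = 17401.0 requests/second

17401.0 requests/second


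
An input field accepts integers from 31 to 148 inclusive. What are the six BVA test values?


Range: [31, 148]
Boundaries: just below min, min, min+1, max-1, max, just above max
Values: [30, 31, 32, 147, 148, 149]

[30, 31, 32, 147, 148, 149]


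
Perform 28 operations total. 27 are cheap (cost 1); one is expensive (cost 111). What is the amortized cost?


Formula: Amortized cost = Total cost / Operations
Total cost = (27 * 1) + (1 * 111)
Total cost = 27 + 111 = 138
Amortized = 138 / 28 = 4.9286

4.9286


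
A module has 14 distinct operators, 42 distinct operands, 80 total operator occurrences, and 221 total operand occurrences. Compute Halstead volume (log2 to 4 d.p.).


Formula: V = N * log2(η), where N = N1 + N2 and η = η1 + η2
η = 14 + 42 = 56
N = 80 + 221 = 301
log2(56) ≈ 5.8074
V = 301 * 5.8074 = 1748.03

1748.03


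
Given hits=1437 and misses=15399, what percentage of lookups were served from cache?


Formula: hit rate = hits / (hits + misses) * 100
hit rate = 1437 / (1437 + 15399) * 100
hit rate = 1437 / 16836 * 100
hit rate = 8.54%

8.54%


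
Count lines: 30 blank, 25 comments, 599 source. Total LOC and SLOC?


Total LOC = blank + comment + code
Total LOC = 30 + 25 + 599 = 654
SLOC (source only) = code = 599

Total LOC: 654, SLOC: 599


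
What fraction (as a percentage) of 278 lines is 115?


Coverage = covered / total * 100
Coverage = 115 / 278 * 100
Coverage = 41.37%

41.37%


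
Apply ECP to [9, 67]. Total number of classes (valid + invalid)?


Valid range: [9, 67]
Class 1: x < 9 — invalid
Class 2: 9 ≤ x ≤ 67 — valid
Class 3: x > 67 — invalid
Total equivalence classes: 3

3 equivalence classes


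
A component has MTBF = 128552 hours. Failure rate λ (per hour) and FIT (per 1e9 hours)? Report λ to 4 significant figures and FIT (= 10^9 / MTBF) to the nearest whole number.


Formula: λ = 1 / MTBF; FIT = λ × 1e9 = 1e9 / MTBF
λ = 1 / 128552 ≈ 7.779e-06 failures/hour
FIT = 1e9 / 128552 ≈ 7779 failures per 1e9 hours (nearest whole number)

λ = 7.779e-06 /h, FIT = 7779


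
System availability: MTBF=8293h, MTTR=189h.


Availability = MTBF / (MTBF + MTTR)
Availability = 8293 / (8293 + 189)
Availability = 8293 / 8482
Availability = 97.7718%

97.7718%


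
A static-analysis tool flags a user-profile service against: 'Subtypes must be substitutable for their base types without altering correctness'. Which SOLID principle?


This describes the Liskov Substitution Principle (LSP)

Liskov Substitution Principle (LSP)


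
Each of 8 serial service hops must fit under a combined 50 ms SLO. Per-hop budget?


Formula: per_stage = total_budget / stages
per_stage = 50 / 8
per_stage = 6.25 ms

6.25 ms


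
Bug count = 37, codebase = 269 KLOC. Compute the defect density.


Defect density = defects / KLOC
Defect density = 37 / 269
Defect density = 0.138 defects/KLOC

0.138 defects/KLOC


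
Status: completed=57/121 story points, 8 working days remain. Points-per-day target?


Formula: Required rate = Remaining points / Days left
Remaining = 121 - 57 = 64 points
Required rate = 64 / 8 = 8.0 points/day

8.0 points/day


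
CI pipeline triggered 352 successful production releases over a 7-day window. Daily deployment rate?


Formula: deployments per day = releases / days
= 352 / 7
= 50.286 deploys/day
(equivalently, 352.0 deploys/week)

50.286 deploys/day


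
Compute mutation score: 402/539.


Mutation score = killed / total * 100
Mutation score = 402 / 539 * 100
Mutation score = 74.58%

74.58%


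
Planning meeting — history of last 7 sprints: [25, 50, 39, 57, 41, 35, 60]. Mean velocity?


Formula: Avg velocity = Total points / Number of sprints
Points: [25, 50, 39, 57, 41, 35, 60]
Sum = 25 + 50 + 39 + 57 + 41 + 35 + 60 = 307
Avg velocity = 307 / 7 = 43.86 points/sprint

43.86 points/sprint


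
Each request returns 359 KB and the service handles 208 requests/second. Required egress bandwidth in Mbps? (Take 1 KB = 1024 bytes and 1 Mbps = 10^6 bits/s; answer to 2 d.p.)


Formula: Mbps = payload_bytes * RPS * 8 / 1e6
Payload per request = 359 KB = 359 * 1024 = 367616 bytes
Total bytes/sec = 367616 * 208 = 76464128
Total bits/sec = 76464128 * 8 = 611713024
Mbps = 611713024 / 1e6 = 611.71

611.71 Mbps


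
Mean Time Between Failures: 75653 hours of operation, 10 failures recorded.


Formula: MTBF = Total operating time / Number of failures
MTBF = 75653 / 10
MTBF = 7565.3 hours

7565.3 hours


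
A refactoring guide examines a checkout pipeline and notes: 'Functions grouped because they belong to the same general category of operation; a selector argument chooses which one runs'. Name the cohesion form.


Reasoning: Grouped by category of activity, not by data or sequence
Type: Logical cohesion

Logical cohesion


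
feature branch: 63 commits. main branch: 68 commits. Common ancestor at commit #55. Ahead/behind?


Common ancestor: commit #55
feature commits after divergence: 63 - 55 = 8
main commits after divergence: 68 - 55 = 13
feature is 8 commits ahead of main
main is 13 commits ahead of feature

feature ahead: 8, main ahead: 13


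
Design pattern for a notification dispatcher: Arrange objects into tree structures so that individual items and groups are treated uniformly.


This matches the Composite pattern

Composite


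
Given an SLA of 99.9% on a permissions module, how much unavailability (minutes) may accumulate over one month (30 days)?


Formula: allowed downtime = period * (100 - SLA) / 100
Period (month (30 days)) = 43200 minutes
Unavailability fraction = (100 - 99.9) / 100
Allowed downtime = 43200 * (100 - 99.9) / 100
Allowed downtime = 43.2 minutes

43.2 minutes


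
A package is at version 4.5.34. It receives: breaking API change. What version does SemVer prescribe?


Current: 4.5.34
Change category: 'breaking API change' → major bump
SemVer rule: major bump → increment MAJOR, reset MINOR and PATCH to 0
New: 5.0.0

5.0.0


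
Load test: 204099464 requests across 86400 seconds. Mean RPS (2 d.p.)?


Formula: throughput = requests / seconds
throughput = 204099464 / 86400
throughput = 2362.26 requests/second

2362.26 requests/second


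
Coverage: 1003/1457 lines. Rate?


Coverage = covered / total * 100
Coverage = 1003 / 1457 * 100
Coverage = 68.84%

68.84%


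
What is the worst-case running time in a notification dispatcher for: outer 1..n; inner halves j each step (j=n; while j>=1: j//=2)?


Reasoning: n times log n
Complexity: O(n log n)

O(n log n)


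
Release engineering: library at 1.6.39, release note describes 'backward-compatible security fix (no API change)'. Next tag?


Current: 1.6.39
Change category: 'backward-compatible security fix (no API change)' → patch bump
SemVer rule: patch bump → increment PATCH (MAJOR and MINOR unchanged)
New: 1.6.40

1.6.40


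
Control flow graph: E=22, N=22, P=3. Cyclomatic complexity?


Formula: V(G) = E - N + 2P
V(G) = 22 - 22 + 2*3
V(G) = 0 + 6
V(G) = 6

6


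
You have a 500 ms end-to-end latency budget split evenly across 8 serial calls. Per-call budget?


Formula: per_stage = total_budget / stages
per_stage = 500 / 8
per_stage = 62.5 ms

62.5 ms


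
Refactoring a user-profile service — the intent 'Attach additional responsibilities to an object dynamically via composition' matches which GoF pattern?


This matches the Decorator pattern

Decorator


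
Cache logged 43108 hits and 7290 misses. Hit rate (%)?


Formula: hit rate = hits / (hits + misses) * 100
hit rate = 43108 / (43108 + 7290) * 100
hit rate = 43108 / 50398 * 100
hit rate = 85.54%

85.54%


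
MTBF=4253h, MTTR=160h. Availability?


Availability = MTBF / (MTBF + MTTR)
Availability = 4253 / (4253 + 160)
Availability = 4253 / 4413
Availability = 96.3743%

96.3743%


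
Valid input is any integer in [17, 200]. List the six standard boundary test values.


Range: [17, 200]
Boundaries: just below min, min, min+1, max-1, max, just above max
Values: [16, 17, 18, 199, 200, 201]

[16, 17, 18, 199, 200, 201]


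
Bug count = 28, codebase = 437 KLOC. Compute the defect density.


Defect density = defects / KLOC
Defect density = 28 / 437
Defect density = 0.064 defects/KLOC

0.064 defects/KLOC


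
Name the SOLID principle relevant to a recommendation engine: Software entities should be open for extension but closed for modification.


This describes the Open/Closed Principle (OCP)

Open/Closed Principle (OCP)


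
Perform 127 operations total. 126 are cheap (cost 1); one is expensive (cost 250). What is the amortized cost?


Formula: Amortized cost = Total cost / Operations
Total cost = (126 * 1) + (1 * 250)
Total cost = 126 + 250 = 376
Amortized = 376 / 127 = 2.9606

2.9606


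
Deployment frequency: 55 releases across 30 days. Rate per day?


Formula: deployments per day = releases / days
= 55 / 30
= 1.833 deploys/day
(equivalently, 12.83 deploys/week)

1.833 deploys/day


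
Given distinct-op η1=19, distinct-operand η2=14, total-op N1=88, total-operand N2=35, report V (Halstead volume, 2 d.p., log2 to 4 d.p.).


Formula: V = N * log2(η), where N = N1 + N2 and η = η1 + η2
η = 19 + 14 = 33
N = 88 + 35 = 123
log2(33) ≈ 5.0444
V = 123 * 5.0444 = 620.46

620.46


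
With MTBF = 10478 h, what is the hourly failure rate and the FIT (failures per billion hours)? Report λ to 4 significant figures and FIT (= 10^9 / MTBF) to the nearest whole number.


Formula: λ = 1 / MTBF; FIT = λ × 1e9 = 1e9 / MTBF
λ = 1 / 10478 ≈ 9.544e-05 failures/hour
FIT = 1e9 / 10478 ≈ 95438 failures per 1e9 hours (nearest whole number)

λ = 9.544e-05 /h, FIT = 95438


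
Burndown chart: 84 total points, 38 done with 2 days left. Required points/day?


Formula: Required rate = Remaining points / Days left
Remaining = 84 - 38 = 46 points
Required rate = 46 / 2 = 23.0 points/day

23.0 points/day


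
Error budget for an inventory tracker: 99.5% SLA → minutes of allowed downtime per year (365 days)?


Formula: allowed downtime = period * (100 - SLA) / 100
Period (year (365 days)) = 525600 minutes
Unavailability fraction = (100 - 99.5) / 100
Allowed downtime = 525600 * (100 - 99.5) / 100
Allowed downtime = 2628.0 minutes

2628.0 minutes


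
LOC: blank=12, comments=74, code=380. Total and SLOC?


Total LOC = blank + comment + code
Total LOC = 12 + 74 + 380 = 466
SLOC (source only) = code = 380

Total LOC: 466, SLOC: 380


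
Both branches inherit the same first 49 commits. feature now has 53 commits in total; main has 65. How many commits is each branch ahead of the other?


Common ancestor: commit #49
feature commits after divergence: 53 - 49 = 4
main commits after divergence: 65 - 49 = 16
feature is 4 commits ahead of main
main is 16 commits ahead of feature

feature ahead: 4, main ahead: 16


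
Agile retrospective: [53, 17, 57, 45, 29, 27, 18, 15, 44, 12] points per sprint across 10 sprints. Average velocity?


Formula: Avg velocity = Total points / Number of sprints
Points: [53, 17, 57, 45, 29, 27, 18, 15, 44, 12]
Sum = 53 + 17 + 57 + 45 + 29 + 27 + 18 + 15 + 44 + 12 = 317
Avg velocity = 317 / 10 = 31.7 points/sprint

31.7 points/sprint


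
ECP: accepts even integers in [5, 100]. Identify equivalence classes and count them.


Constraint: even integers in [5, 100]
Class 1: x < 5 — out-of-range invalid
Class 2: x in [5,100] but odd — wrong type invalid
Class 3: x in [5,100] and even — valid
Class 4: x > 100 — out-of-range invalid
Total equivalence classes: 4

4 equivalence classes


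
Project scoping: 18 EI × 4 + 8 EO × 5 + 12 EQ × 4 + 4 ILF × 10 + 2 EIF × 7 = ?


UFP = EI*4 + EO*5 + EQ*4 + ILF*10 + EIF*7
UFP = 18*4 + 8*5 + 12*4 + 4*10 + 2*7
UFP = 72 + 40 + 48 + 40 + 14
UFP = 214

214


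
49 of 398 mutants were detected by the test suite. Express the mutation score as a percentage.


Mutation score = killed / total * 100
Mutation score = 49 / 398 * 100
Mutation score = 12.31%

12.31%


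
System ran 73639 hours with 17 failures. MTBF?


Formula: MTBF = Total operating time / Number of failures
MTBF = 73639 / 17
MTBF = 4331.71 hours

4331.71 hours


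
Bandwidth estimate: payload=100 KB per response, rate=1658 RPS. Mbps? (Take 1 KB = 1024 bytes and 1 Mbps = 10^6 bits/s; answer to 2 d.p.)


Formula: Mbps = payload_bytes * RPS * 8 / 1e6
Payload per request = 100 KB = 100 * 1024 = 102400 bytes
Total bytes/sec = 102400 * 1658 = 169779200
Total bits/sec = 169779200 * 8 = 1358233600
Mbps = 1358233600 / 1e6 = 1358.23

1358.23 Mbps


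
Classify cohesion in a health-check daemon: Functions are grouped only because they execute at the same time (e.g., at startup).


Reasoning: Related by timing only
Type: Temporal cohesion

Temporal cohesion


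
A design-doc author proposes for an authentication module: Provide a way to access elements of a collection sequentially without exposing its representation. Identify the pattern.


This matches the Iterator pattern

Iterator


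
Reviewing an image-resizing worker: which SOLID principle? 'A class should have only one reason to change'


This describes the Single Responsibility Principle (SRP)

Single Responsibility Principle (SRP)


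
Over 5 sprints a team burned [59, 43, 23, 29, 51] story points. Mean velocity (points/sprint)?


Formula: Avg velocity = Total points / Number of sprints
Points: [59, 43, 23, 29, 51]
Sum = 59 + 43 + 23 + 29 + 51 = 205
Avg velocity = 205 / 5 = 41.0 points/sprint

41.0 points/sprint


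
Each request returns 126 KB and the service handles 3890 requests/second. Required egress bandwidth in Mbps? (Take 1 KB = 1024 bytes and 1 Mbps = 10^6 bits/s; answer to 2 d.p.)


Formula: Mbps = payload_bytes * RPS * 8 / 1e6
Payload per request = 126 KB = 126 * 1024 = 129024 bytes
Total bytes/sec = 129024 * 3890 = 501903360
Total bits/sec = 501903360 * 8 = 4015226880
Mbps = 4015226880 / 1e6 = 4015.23

4015.23 Mbps


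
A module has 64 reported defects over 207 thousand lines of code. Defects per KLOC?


Defect density = defects / KLOC
Defect density = 64 / 207
Defect density = 0.309 defects/KLOC

0.309 defects/KLOC


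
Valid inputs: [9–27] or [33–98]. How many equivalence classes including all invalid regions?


Valid ranges: [9,27] and [33,98]
Class 1: x < 9 — invalid
Class 2: 9 ≤ x ≤ 27 — valid
Class 3: 27 < x < 33 — invalid (gap between ranges)
Class 4: 33 ≤ x ≤ 98 — valid
Class 5: x > 98 — invalid
Total equivalence classes: 5

5 equivalence classes


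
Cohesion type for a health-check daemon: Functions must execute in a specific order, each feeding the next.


Reasoning: Output of one is input to next
Type: Sequential cohesion

Sequential cohesion


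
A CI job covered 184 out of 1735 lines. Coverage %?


Coverage = covered / total * 100
Coverage = 184 / 1735 * 100
Coverage = 10.61%

10.61%


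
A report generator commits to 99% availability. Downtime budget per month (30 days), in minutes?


Formula: allowed downtime = period * (100 - SLA) / 100
Period (month (30 days)) = 43200 minutes
Unavailability fraction = (100 - 99.0) / 100
Allowed downtime = 43200 * (100 - 99.0) / 100
Allowed downtime = 432.0 minutes

432.0 minutes


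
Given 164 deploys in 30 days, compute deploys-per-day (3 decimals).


Formula: deployments per day = releases / days
= 164 / 30
= 5.467 deploys/day
(equivalently, 38.27 deploys/week)

5.467 deploys/day


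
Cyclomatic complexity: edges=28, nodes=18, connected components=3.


Formula: V(G) = E - N + 2P
V(G) = 28 - 18 + 2*3
V(G) = 10 + 6
V(G) = 16

16


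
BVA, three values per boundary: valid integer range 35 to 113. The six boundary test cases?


Range: [35, 113]
Boundaries: just below min, min, min+1, max-1, max, just above max
Values: [34, 35, 36, 112, 113, 114]

[34, 35, 36, 112, 113, 114]


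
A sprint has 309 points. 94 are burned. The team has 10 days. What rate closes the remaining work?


Formula: Required rate = Remaining points / Days left
Remaining = 309 - 94 = 215 points
Required rate = 215 / 10 = 21.5 points/day

21.5 points/day


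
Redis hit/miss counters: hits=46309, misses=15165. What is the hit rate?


Formula: hit rate = hits / (hits + misses) * 100
hit rate = 46309 / (46309 + 15165) * 100
hit rate = 46309 / 61474 * 100
hit rate = 75.33%

75.33%


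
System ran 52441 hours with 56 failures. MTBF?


Formula: MTBF = Total operating time / Number of failures
MTBF = 52441 / 56
MTBF = 936.45 hours

936.45 hours


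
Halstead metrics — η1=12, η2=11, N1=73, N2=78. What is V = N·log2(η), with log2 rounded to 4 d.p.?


Formula: V = N * log2(η), where N = N1 + N2 and η = η1 + η2
η = 12 + 11 = 23
N = 73 + 78 = 151
log2(23) ≈ 4.5236
V = 151 * 4.5236 = 683.06

683.06


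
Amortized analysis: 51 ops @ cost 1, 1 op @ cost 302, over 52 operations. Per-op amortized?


Formula: Amortized cost = Total cost / Operations
Total cost = (51 * 1) + (1 * 302)
Total cost = 51 + 302 = 353
Amortized = 353 / 52 = 6.7885

6.7885


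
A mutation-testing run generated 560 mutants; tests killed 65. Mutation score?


Mutation score = killed / total * 100
Mutation score = 65 / 560 * 100
Mutation score = 11.61%

11.61%


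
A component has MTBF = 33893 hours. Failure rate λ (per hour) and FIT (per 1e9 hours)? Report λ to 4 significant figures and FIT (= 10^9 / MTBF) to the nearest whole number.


Formula: λ = 1 / MTBF; FIT = λ × 1e9 = 1e9 / MTBF
λ = 1 / 33893 ≈ 2.950e-05 failures/hour
FIT = 1e9 / 33893 ≈ 29505 failures per 1e9 hours (nearest whole number)

λ = 2.950e-05 /h, FIT = 29505


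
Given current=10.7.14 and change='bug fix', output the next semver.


Current: 10.7.14
Change category: 'bug fix' → patch bump
SemVer rule: patch bump → increment PATCH (MAJOR and MINOR unchanged)
New: 10.7.15

10.7.15


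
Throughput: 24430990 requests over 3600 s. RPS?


Formula: throughput = requests / seconds
throughput = 24430990 / 3600
throughput = 6786.39 requests/second

6786.39 requests/second


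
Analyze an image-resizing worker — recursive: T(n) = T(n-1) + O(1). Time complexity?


Reasoning: linear recursion with constant work per frame
Complexity: O(n)

O(n)


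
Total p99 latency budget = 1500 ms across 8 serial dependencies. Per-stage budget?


Formula: per_stage = total_budget / stages
per_stage = 1500 / 8
per_stage = 187.5 ms

187.5 ms


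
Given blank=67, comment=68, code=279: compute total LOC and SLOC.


Total LOC = blank + comment + code
Total LOC = 67 + 68 + 279 = 414
SLOC (source only) = code = 279

Total LOC: 414, SLOC: 279


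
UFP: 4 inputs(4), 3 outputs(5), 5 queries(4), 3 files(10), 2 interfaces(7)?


UFP = EI*4 + EO*5 + EQ*4 + ILF*10 + EIF*7
UFP = 4*4 + 3*5 + 5*4 + 3*10 + 2*7
UFP = 16 + 15 + 20 + 30 + 14
UFP = 95

95


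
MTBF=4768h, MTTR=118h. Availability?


Availability = MTBF / (MTBF + MTTR)
Availability = 4768 / (4768 + 118)
Availability = 4768 / 4886
Availability = 97.5849%

97.5849%


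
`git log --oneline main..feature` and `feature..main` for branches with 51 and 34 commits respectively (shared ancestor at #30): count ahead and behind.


Common ancestor: commit #30
feature commits after divergence: 51 - 30 = 21
main commits after divergence: 34 - 30 = 4
feature is 21 commits ahead of main
main is 4 commits ahead of feature

feature ahead: 21, main ahead: 4


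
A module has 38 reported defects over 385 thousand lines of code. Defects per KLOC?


Defect density = defects / KLOC
Defect density = 38 / 385
Defect density = 0.099 defects/KLOC

0.099 defects/KLOC


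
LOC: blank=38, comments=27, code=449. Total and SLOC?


Total LOC = blank + comment + code
Total LOC = 38 + 27 + 449 = 514
SLOC (source only) = code = 449

Total LOC: 514, SLOC: 449


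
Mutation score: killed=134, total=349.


Mutation score = killed / total * 100
Mutation score = 134 / 349 * 100
Mutation score = 38.4%

38.4%


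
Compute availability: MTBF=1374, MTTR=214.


Availability = MTBF / (MTBF + MTTR)
Availability = 1374 / (1374 + 214)
Availability = 1374 / 1588
Availability = 86.5239%

86.5239%


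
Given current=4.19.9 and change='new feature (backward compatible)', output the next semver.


Current: 4.19.9
Change category: 'new feature (backward compatible)' → minor bump
SemVer rule: minor bump → increment MINOR, reset PATCH to 0 (MAJOR unchanged)
New: 4.20.0

4.20.0


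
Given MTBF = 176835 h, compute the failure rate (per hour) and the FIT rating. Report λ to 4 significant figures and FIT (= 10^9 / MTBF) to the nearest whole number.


Formula: λ = 1 / MTBF; FIT = λ × 1e9 = 1e9 / MTBF
λ = 1 / 176835 ≈ 5.655e-06 failures/hour
FIT = 1e9 / 176835 ≈ 5655 failures per 1e9 hours (nearest whole number)

λ = 5.655e-06 /h, FIT = 5655


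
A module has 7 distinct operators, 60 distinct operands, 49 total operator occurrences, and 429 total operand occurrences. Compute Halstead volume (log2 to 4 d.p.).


Formula: V = N * log2(η), where N = N1 + N2 and η = η1 + η2
η = 7 + 60 = 67
N = 49 + 429 = 478
log2(67) ≈ 6.0661
V = 478 * 6.0661 = 2899.60

2899.60


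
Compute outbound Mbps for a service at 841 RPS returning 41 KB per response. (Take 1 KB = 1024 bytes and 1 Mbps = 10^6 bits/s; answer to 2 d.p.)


Formula: Mbps = payload_bytes * RPS * 8 / 1e6
Payload per request = 41 KB = 41 * 1024 = 41984 bytes
Total bytes/sec = 41984 * 841 = 35308544
Total bits/sec = 35308544 * 8 = 282468352
Mbps = 282468352 / 1e6 = 282.47

282.47 Mbps


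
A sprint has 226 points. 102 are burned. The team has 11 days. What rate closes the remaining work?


Formula: Required rate = Remaining points / Days left
Remaining = 226 - 102 = 124 points
Required rate = 124 / 11 = 11.27 points/day

11.27 points/day


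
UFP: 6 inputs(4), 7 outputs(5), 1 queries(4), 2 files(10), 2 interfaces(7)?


UFP = EI*4 + EO*5 + EQ*4 + ILF*10 + EIF*7
UFP = 6*4 + 7*5 + 1*4 + 2*10 + 2*7
UFP = 24 + 35 + 4 + 20 + 14
UFP = 97

97


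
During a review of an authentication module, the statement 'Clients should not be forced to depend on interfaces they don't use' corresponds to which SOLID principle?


This describes the Interface Segregation Principle (ISP)

Interface Segregation Principle (ISP)


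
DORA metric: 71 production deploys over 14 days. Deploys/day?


Formula: deployments per day = releases / days
= 71 / 14
= 5.071 deploys/day
(equivalently, 35.5 deploys/week)

5.071 deploys/day


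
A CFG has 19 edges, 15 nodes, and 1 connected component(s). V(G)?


Formula: V(G) = E - N + 2P
V(G) = 19 - 15 + 2*1
V(G) = 4 + 2
V(G) = 6

6


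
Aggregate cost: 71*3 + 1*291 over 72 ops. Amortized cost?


Formula: Amortized cost = Total cost / Operations
Total cost = (71 * 3) + (1 * 291)
Total cost = 213 + 291 = 504
Amortized = 504 / 72 = 7.0

7.0


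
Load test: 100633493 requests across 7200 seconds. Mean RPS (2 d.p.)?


Formula: throughput = requests / seconds
throughput = 100633493 / 7200
throughput = 13976.87 requests/second

13976.87 requests/second


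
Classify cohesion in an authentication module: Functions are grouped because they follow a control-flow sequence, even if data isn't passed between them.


Reasoning: Grouped by order of execution within a routine, not by data flow
Type: Procedural cohesion

Procedural cohesion


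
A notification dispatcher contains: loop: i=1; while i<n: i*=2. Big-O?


Reasoning: i doubles each step so iterations are log2(n)
Complexity: O(log n)

O(log n)


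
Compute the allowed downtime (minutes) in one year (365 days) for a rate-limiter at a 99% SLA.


Formula: allowed downtime = period * (100 - SLA) / 100
Period (year (365 days)) = 525600 minutes
Unavailability fraction = (100 - 99.0) / 100
Allowed downtime = 525600 * (100 - 99.0) / 100
Allowed downtime = 5256.0 minutes

5256.0 minutes


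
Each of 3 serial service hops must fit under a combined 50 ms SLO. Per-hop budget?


Formula: per_stage = total_budget / stages
per_stage = 50 / 3
per_stage = 16.67 ms

16.67 ms


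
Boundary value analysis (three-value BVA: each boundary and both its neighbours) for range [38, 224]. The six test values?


Range: [38, 224]
Boundaries: just below min, min, min+1, max-1, max, just above max
Values: [37, 38, 39, 223, 224, 225]

[37, 38, 39, 223, 224, 225]


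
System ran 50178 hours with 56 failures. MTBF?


Formula: MTBF = Total operating time / Number of failures
MTBF = 50178 / 56
MTBF = 896.04 hours

896.04 hours


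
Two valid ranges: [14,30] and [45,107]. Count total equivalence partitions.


Valid ranges: [14,30] and [45,107]
Class 1: x < 14 — invalid
Class 2: 14 ≤ x ≤ 30 — valid
Class 3: 30 < x < 45 — invalid (gap between ranges)
Class 4: 45 ≤ x ≤ 107 — valid
Class 5: x > 107 — invalid
Total equivalence classes: 5

5 equivalence classes


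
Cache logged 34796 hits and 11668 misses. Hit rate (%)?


Formula: hit rate = hits / (hits + misses) * 100
hit rate = 34796 / (34796 + 11668) * 100
hit rate = 34796 / 46464 * 100
hit rate = 74.89%

74.89%


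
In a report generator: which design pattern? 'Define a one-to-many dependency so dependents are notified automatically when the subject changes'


This matches the Observer pattern

Observer


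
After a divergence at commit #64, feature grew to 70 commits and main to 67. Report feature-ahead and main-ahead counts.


Common ancestor: commit #64
feature commits after divergence: 70 - 64 = 6
main commits after divergence: 67 - 64 = 3
feature is 6 commits ahead of main
main is 3 commits ahead of feature

feature ahead: 6, main ahead: 3


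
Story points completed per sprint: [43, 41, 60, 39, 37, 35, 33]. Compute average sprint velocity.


Formula: Avg velocity = Total points / Number of sprints
Points: [43, 41, 60, 39, 37, 35, 33]
Sum = 43 + 41 + 60 + 39 + 37 + 35 + 33 = 288
Avg velocity = 288 / 7 = 41.14 points/sprint

41.14 points/sprint


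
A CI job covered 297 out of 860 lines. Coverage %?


Coverage = covered / total * 100
Coverage = 297 / 860 * 100
Coverage = 34.53%

34.53%


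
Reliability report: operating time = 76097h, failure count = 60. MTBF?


Formula: MTBF = Total operating time / Number of failures
MTBF = 76097 / 60
MTBF = 1268.28 hours

1268.28 hours


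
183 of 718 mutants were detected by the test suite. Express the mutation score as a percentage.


Mutation score = killed / total * 100
Mutation score = 183 / 718 * 100
Mutation score = 25.49%

25.49%


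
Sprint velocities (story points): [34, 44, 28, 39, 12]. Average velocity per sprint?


Formula: Avg velocity = Total points / Number of sprints
Points: [34, 44, 28, 39, 12]
Sum = 34 + 44 + 28 + 39 + 12 = 157
Avg velocity = 157 / 5 = 31.4 points/sprint

31.4 points/sprint


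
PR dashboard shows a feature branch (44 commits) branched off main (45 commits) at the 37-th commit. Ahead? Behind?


Common ancestor: commit #37
feature commits after divergence: 44 - 37 = 7
main commits after divergence: 45 - 37 = 8
feature is 7 commits ahead of main
main is 8 commits ahead of feature

feature ahead: 7, main ahead: 8


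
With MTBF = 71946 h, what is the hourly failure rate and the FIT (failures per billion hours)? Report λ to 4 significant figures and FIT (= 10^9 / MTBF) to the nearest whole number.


Formula: λ = 1 / MTBF; FIT = λ × 1e9 = 1e9 / MTBF
λ = 1 / 71946 ≈ 1.390e-05 failures/hour
FIT = 1e9 / 71946 ≈ 13899 failures per 1e9 hours (nearest whole number)

λ = 1.390e-05 /h, FIT = 13899


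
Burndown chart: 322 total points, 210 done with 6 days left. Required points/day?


Formula: Required rate = Remaining points / Days left
Remaining = 322 - 210 = 112 points
Required rate = 112 / 6 = 18.67 points/day

18.67 points/day


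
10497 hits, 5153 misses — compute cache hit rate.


Formula: hit rate = hits / (hits + misses) * 100
hit rate = 10497 / (10497 + 5153) * 100
hit rate = 10497 / 15650 * 100
hit rate = 67.07%

67.07%


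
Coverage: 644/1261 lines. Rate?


Coverage = covered / total * 100
Coverage = 644 / 1261 * 100
Coverage = 51.07%

51.07%


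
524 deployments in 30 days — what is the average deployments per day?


Formula: deployments per day = releases / days
= 524 / 30
= 17.467 deploys/day
(equivalently, 122.27 deploys/week)

17.467 deploys/day


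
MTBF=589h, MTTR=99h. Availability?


Availability = MTBF / (MTBF + MTTR)
Availability = 589 / (589 + 99)
Availability = 589 / 688
Availability = 85.6105%

85.6105%


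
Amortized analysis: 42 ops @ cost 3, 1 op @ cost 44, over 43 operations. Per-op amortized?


Formula: Amortized cost = Total cost / Operations
Total cost = (42 * 3) + (1 * 44)
Total cost = 126 + 44 = 170
Amortized = 170 / 43 = 3.9535

3.9535


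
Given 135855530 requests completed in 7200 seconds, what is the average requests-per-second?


Formula: throughput = requests / seconds
throughput = 135855530 / 7200
throughput = 18868.82 requests/second

18868.82 requests/second


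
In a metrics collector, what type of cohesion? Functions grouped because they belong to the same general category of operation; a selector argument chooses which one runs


Reasoning: Grouped by category of activity, not by data or sequence
Type: Logical cohesion

Logical cohesion


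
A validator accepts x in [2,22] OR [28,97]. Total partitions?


Valid ranges: [2,22] and [28,97]
Class 1: x < 2 — invalid
Class 2: 2 ≤ x ≤ 22 — valid
Class 3: 22 < x < 28 — invalid (gap between ranges)
Class 4: 28 ≤ x ≤ 97 — valid
Class 5: x > 97 — invalid
Total equivalence classes: 5

5 equivalence classes


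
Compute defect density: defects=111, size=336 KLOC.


Defect density = defects / KLOC
Defect density = 111 / 336
Defect density = 0.33 defects/KLOC

0.33 defects/KLOC


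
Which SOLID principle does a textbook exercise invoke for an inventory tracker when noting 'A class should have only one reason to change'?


This describes the Single Responsibility Principle (SRP)

Single Responsibility Principle (SRP)


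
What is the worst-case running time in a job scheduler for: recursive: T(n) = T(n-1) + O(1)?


Reasoning: linear recursion with constant work per frame
Complexity: O(n)

O(n)


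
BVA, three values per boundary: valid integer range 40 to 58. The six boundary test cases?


Range: [40, 58]
Boundaries: just below min, min, min+1, max-1, max, just above max
Values: [39, 40, 41, 57, 58, 59]

[39, 40, 41, 57, 58, 59]


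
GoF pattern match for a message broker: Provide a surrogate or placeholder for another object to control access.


This matches the Proxy pattern

Proxy


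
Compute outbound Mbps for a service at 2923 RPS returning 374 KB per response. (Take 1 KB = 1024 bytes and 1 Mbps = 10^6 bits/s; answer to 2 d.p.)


Formula: Mbps = payload_bytes * RPS * 8 / 1e6
Payload per request = 374 KB = 374 * 1024 = 382976 bytes
Total bytes/sec = 382976 * 2923 = 1119438848
Total bits/sec = 1119438848 * 8 = 8955510784
Mbps = 8955510784 / 1e6 = 8955.51

8955.51 Mbps


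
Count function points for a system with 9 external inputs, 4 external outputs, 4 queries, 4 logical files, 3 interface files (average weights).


UFP = EI*4 + EO*5 + EQ*4 + ILF*10 + EIF*7
UFP = 9*4 + 4*5 + 4*4 + 4*10 + 3*7
UFP = 36 + 20 + 16 + 40 + 21
UFP = 133

133


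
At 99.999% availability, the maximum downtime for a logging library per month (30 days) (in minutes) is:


Formula: allowed downtime = period * (100 - SLA) / 100
Period (month (30 days)) = 43200 minutes
Unavailability fraction = (100 - 99.999) / 100
Allowed downtime = 43200 * (100 - 99.999) / 100
Allowed downtime = 0.432 minutes

0.432 minutes


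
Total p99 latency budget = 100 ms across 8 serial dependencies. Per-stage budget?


Formula: per_stage = total_budget / stages
per_stage = 100 / 8
per_stage = 12.5 ms

12.5 ms


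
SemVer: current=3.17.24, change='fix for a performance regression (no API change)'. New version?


Current: 3.17.24
Change category: 'fix for a performance regression (no API change)' → patch bump
SemVer rule: patch bump → increment PATCH (MAJOR and MINOR unchanged)
New: 3.17.25

3.17.25


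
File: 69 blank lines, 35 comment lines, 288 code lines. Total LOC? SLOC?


Total LOC = blank + comment + code
Total LOC = 69 + 35 + 288 = 392
SLOC (source only) = code = 288

Total LOC: 392, SLOC: 288


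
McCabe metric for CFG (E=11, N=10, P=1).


Formula: V(G) = E - N + 2P
V(G) = 11 - 10 + 2*1
V(G) = 1 + 2
V(G) = 3

3


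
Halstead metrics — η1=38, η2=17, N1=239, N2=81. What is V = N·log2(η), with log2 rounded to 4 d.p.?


Formula: V = N * log2(η), where N = N1 + N2 and η = η1 + η2
η = 38 + 17 = 55
N = 239 + 81 = 320
log2(55) ≈ 5.7814
V = 320 * 5.7814 = 1850.05

1850.05


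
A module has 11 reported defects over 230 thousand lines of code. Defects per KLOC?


Defect density = defects / KLOC
Defect density = 11 / 230
Defect density = 0.048 defects/KLOC

0.048 defects/KLOC


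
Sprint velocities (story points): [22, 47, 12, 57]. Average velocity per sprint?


Formula: Avg velocity = Total points / Number of sprints
Points: [22, 47, 12, 57]
Sum = 22 + 47 + 12 + 57 = 138
Avg velocity = 138 / 4 = 34.5 points/sprint

34.5 points/sprint


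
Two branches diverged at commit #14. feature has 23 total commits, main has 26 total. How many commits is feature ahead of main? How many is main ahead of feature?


Common ancestor: commit #14
feature commits after divergence: 23 - 14 = 9
main commits after divergence: 26 - 14 = 12
feature is 9 commits ahead of main
main is 12 commits ahead of feature

feature ahead: 9, main ahead: 12


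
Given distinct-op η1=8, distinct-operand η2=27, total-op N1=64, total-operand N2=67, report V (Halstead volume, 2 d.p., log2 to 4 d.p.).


Formula: V = N * log2(η), where N = N1 + N2 and η = η1 + η2
η = 8 + 27 = 35
N = 64 + 67 = 131
log2(35) ≈ 5.1293
V = 131 * 5.1293 = 671.94

671.94


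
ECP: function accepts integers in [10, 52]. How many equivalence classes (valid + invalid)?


Valid range: [10, 52]
Class 1: x < 10 — invalid
Class 2: 10 ≤ x ≤ 52 — valid
Class 3: x > 52 — invalid
Total equivalence classes: 3

3 equivalence classes


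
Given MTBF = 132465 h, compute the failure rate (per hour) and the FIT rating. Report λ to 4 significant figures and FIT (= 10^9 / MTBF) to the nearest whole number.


Formula: λ = 1 / MTBF; FIT = λ × 1e9 = 1e9 / MTBF
λ = 1 / 132465 ≈ 7.549e-06 failures/hour
FIT = 1e9 / 132465 ≈ 7549 failures per 1e9 hours (nearest whole number)

λ = 7.549e-06 /h, FIT = 7549


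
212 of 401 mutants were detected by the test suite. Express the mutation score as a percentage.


Mutation score = killed / total * 100
Mutation score = 212 / 401 * 100
Mutation score = 52.87%

52.87%


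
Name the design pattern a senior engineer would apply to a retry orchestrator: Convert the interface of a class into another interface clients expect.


This matches the Adapter pattern

Adapter


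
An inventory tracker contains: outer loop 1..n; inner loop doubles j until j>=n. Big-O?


Reasoning: linear outer times logarithmic inner
Complexity: O(n log n)

O(n log n)


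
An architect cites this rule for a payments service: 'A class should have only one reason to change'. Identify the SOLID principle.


This describes the Single Responsibility Principle (SRP)

Single Responsibility Principle (SRP)


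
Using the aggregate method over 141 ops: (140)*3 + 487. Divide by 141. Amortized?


Formula: Amortized cost = Total cost / Operations
Total cost = (140 * 3) + (1 * 487)
Total cost = 420 + 487 = 907
Amortized = 907 / 141 = 6.4326

6.4326


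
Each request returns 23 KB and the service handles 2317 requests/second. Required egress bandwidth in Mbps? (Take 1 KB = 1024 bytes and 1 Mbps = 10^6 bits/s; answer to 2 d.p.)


Formula: Mbps = payload_bytes * RPS * 8 / 1e6
Payload per request = 23 KB = 23 * 1024 = 23552 bytes
Total bytes/sec = 23552 * 2317 = 54569984
Total bits/sec = 54569984 * 8 = 436559872
Mbps = 436559872 / 1e6 = 436.56

436.56 Mbps


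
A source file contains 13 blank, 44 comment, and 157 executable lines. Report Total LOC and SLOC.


Total LOC = blank + comment + code
Total LOC = 13 + 44 + 157 = 214
SLOC (source only) = code = 157

Total LOC: 214, SLOC: 157


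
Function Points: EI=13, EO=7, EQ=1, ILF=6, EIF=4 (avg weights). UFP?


UFP = EI*4 + EO*5 + EQ*4 + ILF*10 + EIF*7
UFP = 13*4 + 7*5 + 1*4 + 6*10 + 4*7
UFP = 52 + 35 + 4 + 60 + 28
UFP = 179

179
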